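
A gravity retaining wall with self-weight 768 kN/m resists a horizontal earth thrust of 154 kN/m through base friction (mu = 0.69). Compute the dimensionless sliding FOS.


Resisting force = mu * W = 0.69 * 768 = 529.92 kN/m
FOS = Resisting / Driving = 529.92 / 154
= 3.441 (dimensionless)

3.441 (dimensionless)


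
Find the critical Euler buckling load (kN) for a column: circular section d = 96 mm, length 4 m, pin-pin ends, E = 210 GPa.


I = pi * d^4 / 64 = 4169220.18 mm^4
L = 4000.0 mm
P_cr = pi^2 * E * I / L^2
= 9.8696 * 210000.0 * 4169220.18 / 4000.0^2
= 540074.77 N = 540.0748 kN

540.0748 kN


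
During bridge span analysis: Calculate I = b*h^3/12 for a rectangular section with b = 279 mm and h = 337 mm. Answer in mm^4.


I = b * h^3 / 12
= 279 * 337^3 / 12
= 279 * 38272753 / 12
= 889841507.25 mm^4

889841507.25 mm^4


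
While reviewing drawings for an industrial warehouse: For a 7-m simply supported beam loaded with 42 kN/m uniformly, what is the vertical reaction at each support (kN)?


Total load = w * L = 42 * 7 = 294 kN
By symmetry, each reaction R = total / 2 = 294 / 2 = 147.0 kN

147.0 kN


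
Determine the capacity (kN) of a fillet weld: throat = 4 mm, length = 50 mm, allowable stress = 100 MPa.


Strength = throat * length * allowable stress
= 4 * 50 * 100 N
= 20000 N
= 20.0 kN

20.0 kN


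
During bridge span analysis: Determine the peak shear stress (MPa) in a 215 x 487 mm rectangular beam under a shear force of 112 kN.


A = b * h = 215 * 487 = 104705 mm^2
V = 112 kN = 112000.0 N
tau_max = 1.5 * V / A = 1.5 * 112000.0 / 104705
= 1.6045 MPa

1.6045 MPa


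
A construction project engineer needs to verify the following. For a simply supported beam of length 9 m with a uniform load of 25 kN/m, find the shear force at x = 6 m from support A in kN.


R_A = w * L / 2 = 25 * 9 / 2 = 112.5 kN
V(x) = R_A - w * x = 112.5 - 25 * 6
= -37.5 kN

-37.5 kN


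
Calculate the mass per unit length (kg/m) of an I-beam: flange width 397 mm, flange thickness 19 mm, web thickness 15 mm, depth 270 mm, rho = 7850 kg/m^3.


A_flanges = 2 * 397 * 19 = 15086 mm^2
A_web = (270 - 2 * 19) * 15 = 3480 mm^2
A_total = 15086 + 3480 = 18566 mm^2 = 0.018566 m^2
Weight = rho * A = 7850 * 0.018566 = 145.7431 kg/m

145.7431 kg/m


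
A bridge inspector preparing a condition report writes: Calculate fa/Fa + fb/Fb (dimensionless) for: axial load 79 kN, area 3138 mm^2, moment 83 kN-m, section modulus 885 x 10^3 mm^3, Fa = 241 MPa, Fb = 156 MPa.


f_a = P / A = 79000.0 / 3138 = 25.1753 MPa
f_b = M / S = 83000000.0 / 885000.0 = 93.7853 MPa
Ratio = f_a / Fa + f_b / Fb
= 25.1753 / 241 + 93.7853 / 156
= 0.7056 (dimensionless)

0.7056 (dimensionless)


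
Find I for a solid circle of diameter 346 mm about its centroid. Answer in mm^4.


r = d / 2 = 346 / 2 = 173.0 mm
I = pi * r^4 / 4 = pi * 173.0^4 / 4
= 703516510.07 mm^4

703516510.07 mm^4


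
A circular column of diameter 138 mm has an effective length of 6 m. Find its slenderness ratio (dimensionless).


Radius of gyration r = d / 4 = 138 / 4 = 34.5 mm
L_eff = 6000.0 mm
Slenderness ratio = L / r = 6000.0 / 34.5 = 173.91 (dimensionless)

173.91 (dimensionless)


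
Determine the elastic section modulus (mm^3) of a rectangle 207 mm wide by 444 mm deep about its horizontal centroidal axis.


S = b * h^2 / 6
= 207 * 444^2 / 6
= 207 * 197136 / 6
= 6801192.0 mm^3

6801192.0 mm^3


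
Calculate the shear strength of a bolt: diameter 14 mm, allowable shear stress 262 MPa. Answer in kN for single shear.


A = pi * d^2 / 4 = pi * 14^2 / 4 = 153.938 mm^2
V = f_v * A / 1000 = 262 * 153.938 / 1000
= 40.3318 kN

40.3318 kN


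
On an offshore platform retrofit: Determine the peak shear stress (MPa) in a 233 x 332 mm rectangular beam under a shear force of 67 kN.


A = b * h = 233 * 332 = 77356 mm^2
V = 67 kN = 67000.0 N
tau_max = 1.5 * V / A = 1.5 * 67000.0 / 77356
= 1.2992 MPa

1.2992 MPa


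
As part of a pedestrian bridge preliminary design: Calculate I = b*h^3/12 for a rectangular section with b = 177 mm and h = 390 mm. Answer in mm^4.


I = b * h^3 / 12
= 177 * 390^3 / 12
= 177 * 59319000 / 12
= 874955250.0 mm^4

874955250.0 mm^4


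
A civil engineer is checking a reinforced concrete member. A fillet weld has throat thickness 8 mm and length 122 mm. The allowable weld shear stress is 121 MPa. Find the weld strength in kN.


Strength = throat * length * allowable stress
= 8 * 122 * 121 N
= 118096 N
= 118.1 kN

118.1 kN


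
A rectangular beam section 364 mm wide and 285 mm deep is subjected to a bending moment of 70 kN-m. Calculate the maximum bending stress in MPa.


I = b * h^3 / 12 = 364 * 285^3 / 12 = 702190125.0 mm^4
y = h / 2 = 285 / 2 = 142.5 mm
M = 70 kN-m = 70000000.0 N-mm
sigma = M * y / I = 70000000.0 * 142.5 / 702190125.0
= 14.21 MPa

14.21 MPa


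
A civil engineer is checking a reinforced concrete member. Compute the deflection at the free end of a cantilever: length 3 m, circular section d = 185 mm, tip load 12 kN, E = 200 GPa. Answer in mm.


I = pi * d^4 / 64 = pi * 185^4 / 64 = 57498539.35 mm^4
L = 3000.0 mm, P = 12000.0 N, E = 200000.0 MPa
delta = P * L^3 / (3 * E * I)
= 12000.0 * 3000.0^3 / (3 * 200000.0 * 57498539.35)
= 9.3915 mm

9.3915 mm


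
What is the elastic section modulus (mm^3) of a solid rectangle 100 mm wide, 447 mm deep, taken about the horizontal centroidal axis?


S = b * h^2 / 6
= 100 * 447^2 / 6
= 100 * 199809 / 6
= 3330150.0 mm^3

3330150.0 mm^3


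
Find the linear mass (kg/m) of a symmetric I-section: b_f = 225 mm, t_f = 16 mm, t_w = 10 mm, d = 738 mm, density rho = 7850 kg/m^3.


A_flanges = 2 * 225 * 16 = 7200 mm^2
A_web = (738 - 2 * 16) * 10 = 7060 mm^2
A_total = 7200 + 7060 = 14260 mm^2 = 0.014260 m^2
Weight = rho * A = 7850 * 0.014260 = 111.941 kg/m

111.941 kg/m


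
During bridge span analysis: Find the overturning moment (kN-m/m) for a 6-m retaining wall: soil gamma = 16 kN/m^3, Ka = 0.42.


Pa = 0.5 * Ka * gamma * H^2
= 0.5 * 0.42 * 16 * 6^2
= 120.96 kN/m
Arm = H / 3 = 6 / 3 = 2.0 m
Mo = Pa * arm = Pa * H / 3 = 120.96 * 6 / 3 = 241.92 kN-m/m

241.92 kN-m/m


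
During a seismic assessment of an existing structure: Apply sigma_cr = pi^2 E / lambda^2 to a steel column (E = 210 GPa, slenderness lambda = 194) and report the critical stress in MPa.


sigma_cr = pi^2 * E / lambda^2
= 9.8696 * 210000.0 / 194^2
= 9.8696 * 210000.0 / 37636
= 55.0701 MPa

55.0701 MPa


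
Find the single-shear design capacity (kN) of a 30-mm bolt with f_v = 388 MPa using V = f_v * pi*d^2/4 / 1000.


A = pi * d^2 / 4 = pi * 30^2 / 4 = 706.8583 mm^2
V = f_v * A / 1000 = 388 * 706.8583 / 1000
= 274.261 kN

274.261 kN


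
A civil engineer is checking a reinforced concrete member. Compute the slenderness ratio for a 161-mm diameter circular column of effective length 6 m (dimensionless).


Radius of gyration r = d / 4 = 161 / 4 = 40.25 mm
L_eff = 6000.0 mm
Slenderness ratio = L / r = 6000.0 / 40.25 = 149.07 (dimensionless)

149.07 (dimensionless)


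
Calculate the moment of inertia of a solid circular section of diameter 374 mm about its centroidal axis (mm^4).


r = d / 2 = 374 / 2 = 187.0 mm
I = pi * r^4 / 4 = pi * 187.0^4 / 4
= 960409190.91 mm^4

960409190.91 mm^4


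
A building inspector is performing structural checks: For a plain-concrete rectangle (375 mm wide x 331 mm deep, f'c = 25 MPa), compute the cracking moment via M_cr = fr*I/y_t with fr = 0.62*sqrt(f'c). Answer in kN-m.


fr = 0.62 * sqrt(25) = 0.62 * 5.0 = 3.1 MPa
I = 375 * 331^3 / 12 = 1133271593.75 mm^4
y_t = 165.5 mm
M_cr = fr * I / y_t = 3.1 * 1133271593.75 / 165.5 N-mm
= 21.2274 kN-m

21.2274 kN-m


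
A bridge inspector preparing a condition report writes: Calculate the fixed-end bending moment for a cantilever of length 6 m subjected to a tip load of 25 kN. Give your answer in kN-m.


For a cantilever with a point load at the free end:
M_max = P * L = 25 * 6 = 150 kN-m

150 kN-m


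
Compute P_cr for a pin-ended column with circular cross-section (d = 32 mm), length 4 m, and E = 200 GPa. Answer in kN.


I = pi * d^4 / 64 = 51471.85 mm^4
L = 4000.0 mm
P_cr = pi^2 * E * I / L^2
= 9.8696 * 200000.0 * 51471.85 / 4000.0^2
= 6350.09 N = 6.3501 kN

6.3501 kN


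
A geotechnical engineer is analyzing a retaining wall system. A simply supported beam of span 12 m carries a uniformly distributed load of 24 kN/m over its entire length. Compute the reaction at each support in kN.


Total load = w * L = 24 * 12 = 288 kN
By symmetry, each reaction R = total / 2 = 288 / 2 = 144.0 kN

144.0 kN


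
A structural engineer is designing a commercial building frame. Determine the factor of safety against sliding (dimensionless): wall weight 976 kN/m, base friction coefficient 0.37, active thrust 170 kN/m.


Resisting force = mu * W = 0.37 * 976 = 361.12 kN/m
FOS = Resisting / Driving = 361.12 / 170
= 2.1242 (dimensionless)

2.1242 (dimensionless)


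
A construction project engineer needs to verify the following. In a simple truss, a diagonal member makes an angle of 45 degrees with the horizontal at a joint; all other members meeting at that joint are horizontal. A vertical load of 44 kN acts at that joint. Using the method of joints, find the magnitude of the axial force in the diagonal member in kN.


At the joint, only the diagonal has a vertical component, so vertical equilibrium gives:
F * sin(45) = 44
F = 44 / sin(45)
= 44 / 0.707107
= 62.23 kN

62.23 kN


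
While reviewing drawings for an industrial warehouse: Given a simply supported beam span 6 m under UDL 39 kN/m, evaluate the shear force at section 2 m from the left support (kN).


R_A = w * L / 2 = 39 * 6 / 2 = 117.0 kN
V(x) = R_A - w * x = 117.0 - 39 * 2
= 39.0 kN

39.0 kN


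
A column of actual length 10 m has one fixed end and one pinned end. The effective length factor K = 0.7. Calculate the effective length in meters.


L_eff = K * L
= 0.7 * 10
= 7.0 m

7.0 m


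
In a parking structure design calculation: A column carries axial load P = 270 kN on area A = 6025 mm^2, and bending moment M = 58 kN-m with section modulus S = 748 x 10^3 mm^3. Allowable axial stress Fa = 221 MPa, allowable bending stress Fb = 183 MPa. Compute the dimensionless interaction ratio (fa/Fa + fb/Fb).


f_a = P / A = 270000.0 / 6025 = 44.8133 MPa
f_b = M / S = 58000000.0 / 748000.0 = 77.5401 MPa
Ratio = f_a / Fa + f_b / Fb
= 44.8133 / 221 + 77.5401 / 183
= 0.6265 (dimensionless)

0.6265 (dimensionless)


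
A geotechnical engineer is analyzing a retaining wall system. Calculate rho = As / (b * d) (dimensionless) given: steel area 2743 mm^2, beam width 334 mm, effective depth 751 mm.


rho = As / (b * d)
= 2743 / (334 * 751)
= 2743 / 250834
= 0.010936 (dimensionless)

0.010936 (dimensionless)


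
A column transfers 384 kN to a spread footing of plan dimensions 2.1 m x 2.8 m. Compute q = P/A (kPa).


A = 2.1 * 2.8 = 5.88 m^2
q = P / A = 384 / 5.88
= 65.3061 kPa

65.3061 kPa


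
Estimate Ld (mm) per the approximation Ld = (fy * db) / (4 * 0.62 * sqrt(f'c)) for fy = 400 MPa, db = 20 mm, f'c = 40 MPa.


Ld = (fy * db) / (4 * 0.62 * sqrt(f'c))
= (400 * 20) / (4 * 0.62 * sqrt(40))
= 8000 / 15.6849
= 510.04 mm

510.04 mm


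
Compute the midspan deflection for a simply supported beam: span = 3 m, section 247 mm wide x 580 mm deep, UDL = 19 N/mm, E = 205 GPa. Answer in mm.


I = 247 * 580^3 / 12 = 4016055333.33 mm^4
L = 3000.0 mm, w = 19 N/mm, E = 205000.0 MPa
delta = 5 * w * L^4 / (384 * E * I)
= 5 * 19 * 3000.0^4 / (384 * 205000.0 * 4016055333.33)
= 0.0243 mm

0.0243 mm


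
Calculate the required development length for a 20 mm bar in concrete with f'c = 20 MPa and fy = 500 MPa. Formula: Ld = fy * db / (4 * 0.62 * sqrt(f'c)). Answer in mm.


Ld = (fy * db) / (4 * 0.62 * sqrt(f'c))
= (500 * 20) / (4 * 0.62 * sqrt(20))
= 10000 / 11.0909
= 901.64 mm

901.64 mm


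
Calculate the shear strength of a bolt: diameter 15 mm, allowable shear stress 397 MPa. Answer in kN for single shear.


A = pi * d^2 / 4 = pi * 15^2 / 4 = 176.7146 mm^2
V = f_v * A / 1000 = 397 * 176.7146 / 1000
= 70.1557 kN

70.1557 kN


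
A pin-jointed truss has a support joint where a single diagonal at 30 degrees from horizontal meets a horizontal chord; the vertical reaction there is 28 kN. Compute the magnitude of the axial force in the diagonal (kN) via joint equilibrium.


At the joint, only the diagonal has a vertical component, so vertical equilibrium gives:
F * sin(30) = 28
F = 28 / sin(30)
= 28 / 0.5
= 56.0 kN

56.0 kN


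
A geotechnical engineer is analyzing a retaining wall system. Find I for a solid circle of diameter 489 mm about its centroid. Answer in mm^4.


r = d / 2 = 489 / 2 = 244.5 mm
I = pi * r^4 / 4 = pi * 244.5^4 / 4
= 2806760365.59 mm^4

2806760365.59 mm^4


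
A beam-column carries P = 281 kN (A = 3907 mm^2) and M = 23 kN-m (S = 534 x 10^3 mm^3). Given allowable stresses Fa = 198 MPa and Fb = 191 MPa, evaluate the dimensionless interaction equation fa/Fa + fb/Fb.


f_a = P / A = 281000.0 / 3907 = 71.9222 MPa
f_b = M / S = 23000000.0 / 534000.0 = 43.0712 MPa
Ratio = f_a / Fa + f_b / Fb
= 71.9222 / 198 + 43.0712 / 191
= 0.5887 (dimensionless)

0.5887 (dimensionless)


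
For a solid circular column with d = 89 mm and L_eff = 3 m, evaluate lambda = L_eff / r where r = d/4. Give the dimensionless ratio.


Radius of gyration r = d / 4 = 89 / 4 = 22.25 mm
L_eff = 3000.0 mm
Slenderness ratio = L / r = 3000.0 / 22.25 = 134.83 (dimensionless)

134.83 (dimensionless)


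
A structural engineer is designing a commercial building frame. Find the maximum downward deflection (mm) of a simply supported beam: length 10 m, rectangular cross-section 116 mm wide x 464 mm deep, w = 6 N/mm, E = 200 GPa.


I = 116 * 464^3 / 12 = 965674325.33 mm^4
L = 10000.0 mm, w = 6 N/mm, E = 200000.0 MPa
delta = 5 * w * L^4 / (384 * E * I)
= 5 * 6 * 10000.0^4 / (384 * 200000.0 * 965674325.33)
= 4.0451 mm

4.0451 mm


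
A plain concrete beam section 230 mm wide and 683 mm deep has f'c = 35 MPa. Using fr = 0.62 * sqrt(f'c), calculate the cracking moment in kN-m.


fr = 0.62 * sqrt(35) = 0.62 * 5.9161 = 3.668 MPa
I = 230 * 683^3 / 12 = 6106729750.83 mm^4
y_t = 341.5 mm
M_cr = fr * I / y_t = 3.668 * 6106729750.83 / 341.5 N-mm
= 65.5909 kN-m

65.5909 kN-m


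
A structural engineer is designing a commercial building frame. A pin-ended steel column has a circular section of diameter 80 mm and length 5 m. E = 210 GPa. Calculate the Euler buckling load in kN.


I = pi * d^4 / 64 = 2010619.3 mm^4
L = 5000.0 mm
P_cr = pi^2 * E * I / L^2
= 9.8696 * 210000.0 * 2010619.3 / 5000.0^2
= 166689.74 N = 166.6897 kN

166.6897 kN


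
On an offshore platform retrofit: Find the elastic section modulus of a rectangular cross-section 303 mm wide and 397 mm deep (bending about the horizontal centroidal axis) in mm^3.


S = b * h^2 / 6
= 303 * 397^2 / 6
= 303 * 157609 / 6
= 7959254.5 mm^3

7959254.5 mm^3


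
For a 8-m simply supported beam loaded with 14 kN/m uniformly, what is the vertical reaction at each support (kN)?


Total load = w * L = 14 * 8 = 112 kN
By symmetry, each reaction R = total / 2 = 112 / 2 = 56.0 kN

56.0 kN


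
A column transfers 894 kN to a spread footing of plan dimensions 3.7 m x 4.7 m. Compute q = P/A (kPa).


A = 3.7 * 4.7 = 17.39 m^2
q = P / A = 894 / 17.39
= 51.4089 kPa

51.4089 kPa


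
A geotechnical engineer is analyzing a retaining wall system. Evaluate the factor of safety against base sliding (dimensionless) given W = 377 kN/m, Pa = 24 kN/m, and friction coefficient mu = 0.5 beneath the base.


Resisting force = mu * W = 0.5 * 377 = 188.5 kN/m
FOS = Resisting / Driving = 188.5 / 24
= 7.8542 (dimensionless)

7.8542 (dimensionless)


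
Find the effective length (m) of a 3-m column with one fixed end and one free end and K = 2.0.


L_eff = K * L
= 2.0 * 3
= 6.0 m

6.0 m


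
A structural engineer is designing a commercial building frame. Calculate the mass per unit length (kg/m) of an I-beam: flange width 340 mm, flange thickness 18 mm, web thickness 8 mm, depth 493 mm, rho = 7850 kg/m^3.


A_flanges = 2 * 340 * 18 = 12240 mm^2
A_web = (493 - 2 * 18) * 8 = 3656 mm^2
A_total = 12240 + 3656 = 15896 mm^2 = 0.015896 m^2
Weight = rho * A = 7850 * 0.015896 = 124.7836 kg/m

124.7836 kg/m


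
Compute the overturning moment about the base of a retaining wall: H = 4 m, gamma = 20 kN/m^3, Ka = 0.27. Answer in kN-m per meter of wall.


Pa = 0.5 * Ka * gamma * H^2
= 0.5 * 0.27 * 20 * 4^2
= 43.2 kN/m
Arm = H / 3 = 4 / 3 = 1.3333 m
Mo = Pa * arm = Pa * H / 3 = 43.2 * 4 / 3 = 57.6 kN-m/m

57.6 kN-m/m


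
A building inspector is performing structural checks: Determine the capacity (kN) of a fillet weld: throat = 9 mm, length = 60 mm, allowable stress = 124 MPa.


Strength = throat * length * allowable stress
= 9 * 60 * 124 N
= 66960 N
= 66.96 kN

66.96 kN


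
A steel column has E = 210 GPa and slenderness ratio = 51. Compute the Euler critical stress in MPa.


sigma_cr = pi^2 * E / lambda^2
= 9.8696 * 210000.0 / 51^2
= 9.8696 * 210000.0 / 2601
= 796.8539 MPa

796.8539 MPa


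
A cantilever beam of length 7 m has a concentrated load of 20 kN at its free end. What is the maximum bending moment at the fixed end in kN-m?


For a cantilever with a point load at the free end:
M_max = P * L = 20 * 7 = 140 kN-m

140 kN-m


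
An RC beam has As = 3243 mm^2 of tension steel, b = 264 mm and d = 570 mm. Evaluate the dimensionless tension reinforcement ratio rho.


rho = As / (b * d)
= 3243 / (264 * 570)
= 3243 / 150480
= 0.021551 (dimensionless)

0.021551 (dimensionless)


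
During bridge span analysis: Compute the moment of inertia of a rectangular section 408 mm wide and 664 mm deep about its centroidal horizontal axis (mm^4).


I = b * h^3 / 12
= 408 * 664^3 / 12
= 408 * 292754944 / 12
= 9953668096.0 mm^4

9953668096.0 mm^4


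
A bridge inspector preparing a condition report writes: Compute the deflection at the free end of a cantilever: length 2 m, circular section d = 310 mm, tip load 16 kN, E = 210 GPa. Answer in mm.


I = pi * d^4 / 64 = pi * 310^4 / 64 = 453332310.79 mm^4
L = 2000.0 mm, P = 16000.0 N, E = 210000.0 MPa
delta = P * L^3 / (3 * E * I)
= 16000.0 * 2000.0^3 / (3 * 210000.0 * 453332310.79)
= 0.4482 mm

0.4482 mm


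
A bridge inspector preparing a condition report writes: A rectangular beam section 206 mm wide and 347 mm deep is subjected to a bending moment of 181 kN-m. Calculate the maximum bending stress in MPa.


I = b * h^3 / 12 = 206 * 347^3 / 12 = 717256344.83 mm^4
y = h / 2 = 347 / 2 = 173.5 mm
M = 181 kN-m = 181000000.0 N-mm
sigma = M * y / I = 181000000.0 * 173.5 / 717256344.83
= 43.78 MPa

43.78 MPa


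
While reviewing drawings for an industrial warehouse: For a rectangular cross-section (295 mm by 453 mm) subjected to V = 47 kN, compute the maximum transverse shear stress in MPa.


A = b * h = 295 * 453 = 133635 mm^2
V = 47 kN = 47000.0 N
tau_max = 1.5 * V / A = 1.5 * 47000.0 / 133635
= 0.5276 MPa

0.5276 MPa


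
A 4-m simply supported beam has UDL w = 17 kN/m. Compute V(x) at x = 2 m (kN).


R_A = w * L / 2 = 17 * 4 / 2 = 34.0 kN
V(x) = R_A - w * x = 34.0 - 17 * 2
= 0.0 kN

0.0 kN


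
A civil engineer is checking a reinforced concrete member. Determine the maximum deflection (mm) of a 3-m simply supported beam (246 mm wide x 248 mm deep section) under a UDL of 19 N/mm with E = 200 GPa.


I = 246 * 248^3 / 12 = 312686336.0 mm^4
L = 3000.0 mm, w = 19 N/mm, E = 200000.0 MPa
delta = 5 * w * L^4 / (384 * E * I)
= 5 * 19 * 3000.0^4 / (384 * 200000.0 * 312686336.0)
= 0.3204 mm

0.3204 mm


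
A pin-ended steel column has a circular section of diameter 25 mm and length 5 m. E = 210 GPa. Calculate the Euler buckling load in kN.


I = pi * d^4 / 64 = 19174.76 mm^4
L = 5000.0 mm
P_cr = pi^2 * E * I / L^2
= 9.8696 * 210000.0 * 19174.76 / 5000.0^2
= 1589.68 N = 1.5897 kN

1.5897 kN


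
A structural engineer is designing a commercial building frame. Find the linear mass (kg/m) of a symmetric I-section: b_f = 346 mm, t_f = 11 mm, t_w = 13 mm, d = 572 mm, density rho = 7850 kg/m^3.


A_flanges = 2 * 346 * 11 = 7612 mm^2
A_web = (572 - 2 * 11) * 13 = 7150 mm^2
A_total = 7612 + 7150 = 14762 mm^2 = 0.014762 m^2
Weight = rho * A = 7850 * 0.014762 = 115.8817 kg/m

115.8817 kg/m


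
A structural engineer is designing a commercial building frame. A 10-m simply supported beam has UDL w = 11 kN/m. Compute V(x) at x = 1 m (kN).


R_A = w * L / 2 = 11 * 10 / 2 = 55.0 kN
V(x) = R_A - w * x = 55.0 - 11 * 1
= 44.0 kN

44.0 kN


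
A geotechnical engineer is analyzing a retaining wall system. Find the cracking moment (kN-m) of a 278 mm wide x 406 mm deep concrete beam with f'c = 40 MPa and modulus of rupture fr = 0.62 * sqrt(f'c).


fr = 0.62 * sqrt(40) = 0.62 * 6.3246 = 3.9212 MPa
I = 278 * 406^3 / 12 = 1550392470.67 mm^4
y_t = 203.0 mm
M_cr = fr * I / y_t = 3.9212 * 1550392470.67 / 203.0 N-mm
= 29.948 kN-m

29.948 kN-m


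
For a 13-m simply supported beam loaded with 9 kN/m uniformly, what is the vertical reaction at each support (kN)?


Total load = w * L = 9 * 13 = 117 kN
By symmetry, each reaction R = total / 2 = 117 / 2 = 58.5 kN

58.5 kN


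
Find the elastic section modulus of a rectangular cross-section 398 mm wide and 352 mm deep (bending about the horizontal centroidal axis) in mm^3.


S = b * h^2 / 6
= 398 * 352^2 / 6
= 398 * 123904 / 6
= 8218965.33 mm^3

8218965.33 mm^3


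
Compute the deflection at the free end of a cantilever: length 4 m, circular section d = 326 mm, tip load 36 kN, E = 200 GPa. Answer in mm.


I = pi * d^4 / 64 = pi * 326^4 / 64 = 554421800.61 mm^4
L = 4000.0 mm, P = 36000.0 N, E = 200000.0 MPa
delta = P * L^3 / (3 * E * I)
= 36000.0 * 4000.0^3 / (3 * 200000.0 * 554421800.61)
= 6.9261 mm

6.9261 mm


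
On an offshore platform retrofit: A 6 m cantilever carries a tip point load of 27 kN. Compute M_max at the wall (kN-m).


For a cantilever with a point load at the free end:
M_max = P * L = 27 * 6 = 162 kN-m

162 kN-m


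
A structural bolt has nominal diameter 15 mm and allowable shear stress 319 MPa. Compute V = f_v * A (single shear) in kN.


A = pi * d^2 / 4 = pi * 15^2 / 4 = 176.7146 mm^2
V = f_v * A / 1000 = 319 * 176.7146 / 1000
= 56.372 kN

56.372 kN


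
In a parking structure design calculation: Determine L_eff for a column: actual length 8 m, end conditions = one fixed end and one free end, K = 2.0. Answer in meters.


L_eff = K * L
= 2.0 * 8
= 16.0 m

16.0 m


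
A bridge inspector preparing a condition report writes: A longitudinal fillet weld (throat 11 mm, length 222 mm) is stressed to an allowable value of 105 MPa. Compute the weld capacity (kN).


Strength = throat * length * allowable stress
= 11 * 222 * 105 N
= 256410 N
= 256.41 kN

256.41 kN


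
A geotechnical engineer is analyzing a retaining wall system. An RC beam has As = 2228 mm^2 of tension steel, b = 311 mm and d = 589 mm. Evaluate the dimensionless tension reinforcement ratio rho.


rho = As / (b * d)
= 2228 / (311 * 589)
= 2228 / 183179
= 0.012163 (dimensionless)

0.012163 (dimensionless)


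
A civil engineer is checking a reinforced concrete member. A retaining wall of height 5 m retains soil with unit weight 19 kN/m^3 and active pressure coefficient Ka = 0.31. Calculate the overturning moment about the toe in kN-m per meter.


Pa = 0.5 * Ka * gamma * H^2
= 0.5 * 0.31 * 19 * 5^2
= 73.625 kN/m
Arm = H / 3 = 5 / 3 = 1.6667 m
Mo = Pa * arm = Pa * H / 3 = 73.625 * 5 / 3 = 122.7083 kN-m/m

122.7083 kN-m/m


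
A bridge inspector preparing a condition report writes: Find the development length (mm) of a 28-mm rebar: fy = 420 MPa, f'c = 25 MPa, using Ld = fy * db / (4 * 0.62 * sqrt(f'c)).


Ld = (fy * db) / (4 * 0.62 * sqrt(f'c))
= (420 * 28) / (4 * 0.62 * sqrt(25))
= 11760 / 12.4
= 948.39 mm

948.39 mm


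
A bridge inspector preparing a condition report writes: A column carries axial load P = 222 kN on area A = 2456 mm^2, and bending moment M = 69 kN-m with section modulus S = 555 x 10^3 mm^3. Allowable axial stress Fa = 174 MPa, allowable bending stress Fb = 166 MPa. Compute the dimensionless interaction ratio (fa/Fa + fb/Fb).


f_a = P / A = 222000.0 / 2456 = 90.3909 MPa
f_b = M / S = 69000000.0 / 555000.0 = 124.3243 MPa
Ratio = f_a / Fa + f_b / Fb
= 90.3909 / 174 + 124.3243 / 166
= 1.2684 (dimensionless)

1.2684 (dimensionless)


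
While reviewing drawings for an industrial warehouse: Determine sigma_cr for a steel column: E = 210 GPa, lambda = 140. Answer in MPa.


sigma_cr = pi^2 * E / lambda^2
= 9.8696 * 210000.0 / 140^2
= 9.8696 * 210000.0 / 19600
= 105.7458 MPa

105.7458 MPa


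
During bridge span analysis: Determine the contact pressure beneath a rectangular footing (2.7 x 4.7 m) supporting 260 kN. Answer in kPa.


A = 2.7 * 4.7 = 12.69 m^2
q = P / A = 260 / 12.69
= 20.4886 kPa

20.4886 kPa


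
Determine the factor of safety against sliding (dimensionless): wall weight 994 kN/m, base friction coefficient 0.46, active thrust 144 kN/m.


Resisting force = mu * W = 0.46 * 994 = 457.24 kN/m
FOS = Resisting / Driving = 457.24 / 144
= 3.1753 (dimensionless)

3.1753 (dimensionless)


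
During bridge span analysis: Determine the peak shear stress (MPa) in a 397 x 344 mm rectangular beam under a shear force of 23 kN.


A = b * h = 397 * 344 = 136568 mm^2
V = 23 kN = 23000.0 N
tau_max = 1.5 * V / A = 1.5 * 23000.0 / 136568
= 0.2526 MPa

0.2526 MPa


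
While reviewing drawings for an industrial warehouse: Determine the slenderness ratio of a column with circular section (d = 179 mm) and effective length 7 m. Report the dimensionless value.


Radius of gyration r = d / 4 = 179 / 4 = 44.75 mm
L_eff = 7000.0 mm
Slenderness ratio = L / r = 7000.0 / 44.75 = 156.42 (dimensionless)

156.42 (dimensionless)


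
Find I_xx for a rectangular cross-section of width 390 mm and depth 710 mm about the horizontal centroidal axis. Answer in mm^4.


I = b * h^3 / 12
= 390 * 710^3 / 12
= 390 * 357911000 / 12
= 11632107500.0 mm^4

11632107500.0 mm^4


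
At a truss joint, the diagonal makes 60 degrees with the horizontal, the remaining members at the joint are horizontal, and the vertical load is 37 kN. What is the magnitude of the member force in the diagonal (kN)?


At the joint, only the diagonal has a vertical component, so vertical equilibrium gives:
F * sin(60) = 37
F = 37 / sin(60)
= 37 / 0.866025
= 42.72 kN

42.72 kN


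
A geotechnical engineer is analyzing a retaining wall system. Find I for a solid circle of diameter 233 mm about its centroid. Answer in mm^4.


r = d / 2 = 233 / 2 = 116.5 mm
I = pi * r^4 / 4 = pi * 116.5^4 / 4
= 144675030.57 mm^4

144675030.57 mm^4


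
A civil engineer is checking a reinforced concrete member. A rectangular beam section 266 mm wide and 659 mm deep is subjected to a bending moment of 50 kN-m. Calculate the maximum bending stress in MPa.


I = b * h^3 / 12 = 266 * 659^3 / 12 = 6343904467.83 mm^4
y = h / 2 = 659 / 2 = 329.5 mm
M = 50 kN-m = 50000000.0 N-mm
sigma = M * y / I = 50000000.0 * 329.5 / 6343904467.83
= 2.6 MPa

2.6 MPa


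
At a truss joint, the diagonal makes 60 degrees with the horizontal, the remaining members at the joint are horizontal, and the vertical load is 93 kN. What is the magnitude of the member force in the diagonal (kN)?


At the joint, only the diagonal has a vertical component, so vertical equilibrium gives:
F * sin(60) = 93
F = 93 / sin(60)
= 93 / 0.866025
= 107.39 kN

107.39 kN


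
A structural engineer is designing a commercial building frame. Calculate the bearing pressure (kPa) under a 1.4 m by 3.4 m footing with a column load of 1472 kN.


A = 1.4 * 3.4 = 4.76 m^2
q = P / A = 1472 / 4.76
= 309.2437 kPa

309.2437 kPa


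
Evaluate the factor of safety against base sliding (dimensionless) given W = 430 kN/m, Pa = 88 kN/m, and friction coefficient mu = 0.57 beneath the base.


Resisting force = mu * W = 0.57 * 430 = 245.1 kN/m
FOS = Resisting / Driving = 245.1 / 88
= 2.7852 (dimensionless)

2.7852 (dimensionless)


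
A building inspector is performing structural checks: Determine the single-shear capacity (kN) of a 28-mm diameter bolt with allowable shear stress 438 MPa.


A = pi * d^2 / 4 = pi * 28^2 / 4 = 615.7522 mm^2
V = f_v * A / 1000 = 438 * 615.7522 / 1000
= 269.6994 kN

269.6994 kN


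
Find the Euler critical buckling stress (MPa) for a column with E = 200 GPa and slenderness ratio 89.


sigma_cr = pi^2 * E / lambda^2
= 9.8696 * 200000.0 / 89^2
= 9.8696 * 200000.0 / 7921
= 249.201 MPa

249.201 MPa


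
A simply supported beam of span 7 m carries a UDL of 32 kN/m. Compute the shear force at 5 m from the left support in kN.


R_A = w * L / 2 = 32 * 7 / 2 = 112.0 kN
V(x) = R_A - w * x = 112.0 - 32 * 5
= -48.0 kN

-48.0 kN


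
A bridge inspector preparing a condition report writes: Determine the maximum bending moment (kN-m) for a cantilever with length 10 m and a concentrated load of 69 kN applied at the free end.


For a cantilever with a point load at the free end:
M_max = P * L = 69 * 10 = 690 kN-m

690 kN-m


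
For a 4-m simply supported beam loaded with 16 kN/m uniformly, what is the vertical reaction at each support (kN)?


Total load = w * L = 16 * 4 = 64 kN
By symmetry, each reaction R = total / 2 = 64 / 2 = 32.0 kN

32.0 kN


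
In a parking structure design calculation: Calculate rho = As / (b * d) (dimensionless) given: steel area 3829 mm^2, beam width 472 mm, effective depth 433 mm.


rho = As / (b * d)
= 3829 / (472 * 433)
= 3829 / 204376
= 0.018735 (dimensionless)

0.018735 (dimensionless)


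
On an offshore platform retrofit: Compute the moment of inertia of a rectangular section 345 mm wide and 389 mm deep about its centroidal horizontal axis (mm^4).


I = b * h^3 / 12
= 345 * 389^3 / 12
= 345 * 58863869 / 12
= 1692336233.75 mm^4

1692336233.75 mm^4


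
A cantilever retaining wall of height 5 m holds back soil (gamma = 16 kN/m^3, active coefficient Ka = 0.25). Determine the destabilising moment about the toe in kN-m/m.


Pa = 0.5 * Ka * gamma * H^2
= 0.5 * 0.25 * 16 * 5^2
= 50.0 kN/m
Arm = H / 3 = 5 / 3 = 1.6667 m
Mo = Pa * arm = Pa * H / 3 = 50.0 * 5 / 3 = 83.3333 kN-m/m

83.3333 kN-m/m


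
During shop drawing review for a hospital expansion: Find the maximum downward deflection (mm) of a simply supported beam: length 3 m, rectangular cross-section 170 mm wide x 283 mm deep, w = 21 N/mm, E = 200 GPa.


I = 170 * 283^3 / 12 = 321090149.17 mm^4
L = 3000.0 mm, w = 21 N/mm, E = 200000.0 MPa
delta = 5 * w * L^4 / (384 * E * I)
= 5 * 21 * 3000.0^4 / (384 * 200000.0 * 321090149.17)
= 0.3449 mm

0.3449 mm


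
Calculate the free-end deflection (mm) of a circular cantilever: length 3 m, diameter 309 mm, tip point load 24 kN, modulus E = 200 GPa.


I = pi * d^4 / 64 = pi * 309^4 / 64 = 447511104.58 mm^4
L = 3000.0 mm, P = 24000.0 N, E = 200000.0 MPa
delta = P * L^3 / (3 * E * I)
= 24000.0 * 3000.0^3 / (3 * 200000.0 * 447511104.58)
= 2.4133 mm

2.4133 mm


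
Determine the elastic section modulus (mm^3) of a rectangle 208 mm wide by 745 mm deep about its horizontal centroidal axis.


S = b * h^2 / 6
= 208 * 745^2 / 6
= 208 * 555025 / 6
= 19240866.67 mm^3

19240866.67 mm^3


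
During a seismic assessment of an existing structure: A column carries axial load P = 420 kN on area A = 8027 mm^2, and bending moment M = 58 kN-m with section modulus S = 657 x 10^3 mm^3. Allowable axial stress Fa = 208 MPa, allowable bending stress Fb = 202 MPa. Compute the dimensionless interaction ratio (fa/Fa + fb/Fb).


f_a = P / A = 420000.0 / 8027 = 52.3234 MPa
f_b = M / S = 58000000.0 / 657000.0 = 88.2801 MPa
Ratio = f_a / Fa + f_b / Fb
= 52.3234 / 208 + 88.2801 / 202
= 0.6886 (dimensionless)

0.6886 (dimensionless)


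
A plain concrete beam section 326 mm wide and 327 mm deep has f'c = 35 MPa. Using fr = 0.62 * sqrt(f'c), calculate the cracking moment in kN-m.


fr = 0.62 * sqrt(35) = 0.62 * 5.9161 = 3.668 MPa
I = 326 * 327^3 / 12 = 949903771.5 mm^4
y_t = 163.5 mm
M_cr = fr * I / y_t = 3.668 * 949903771.5 / 163.5 N-mm
= 21.3102 kN-m

21.3102 kN-m


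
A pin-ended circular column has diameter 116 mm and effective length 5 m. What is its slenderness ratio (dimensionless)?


Radius of gyration r = d / 4 = 116 / 4 = 29.0 mm
L_eff = 5000.0 mm
Slenderness ratio = L / r = 5000.0 / 29.0 = 172.41 (dimensionless)

172.41 (dimensionless)


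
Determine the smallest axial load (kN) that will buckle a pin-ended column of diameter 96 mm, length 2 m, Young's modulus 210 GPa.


I = pi * d^4 / 64 = 4169220.18 mm^4
L = 2000.0 mm
P_cr = pi^2 * E * I / L^2
= 9.8696 * 210000.0 * 4169220.18 / 2000.0^2
= 2160299.07 N = 2160.2991 kN

2160.2991 kN


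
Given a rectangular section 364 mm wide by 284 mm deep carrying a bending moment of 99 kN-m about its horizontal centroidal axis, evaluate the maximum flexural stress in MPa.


I = b * h^3 / 12 = 364 * 284^3 / 12 = 694824554.67 mm^4
y = h / 2 = 284 / 2 = 142.0 mm
M = 99 kN-m = 99000000.0 N-mm
sigma = M * y / I = 99000000.0 * 142.0 / 694824554.67
= 20.23 MPa

20.23 MPa


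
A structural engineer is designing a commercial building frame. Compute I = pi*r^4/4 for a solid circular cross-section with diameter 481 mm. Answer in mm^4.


r = d / 2 = 481 / 2 = 240.5 mm
I = pi * r^4 / 4 = pi * 240.5^4 / 4
= 2627545251.71 mm^4

2627545251.71 mm^4


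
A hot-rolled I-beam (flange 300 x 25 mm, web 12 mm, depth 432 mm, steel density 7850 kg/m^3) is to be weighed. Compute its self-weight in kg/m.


A_flanges = 2 * 300 * 25 = 15000 mm^2
A_web = (432 - 2 * 25) * 12 = 4584 mm^2
A_total = 15000 + 4584 = 19584 mm^2 = 0.019584 m^2
Weight = rho * A = 7850 * 0.019584 = 153.7344 kg/m

153.7344 kg/m


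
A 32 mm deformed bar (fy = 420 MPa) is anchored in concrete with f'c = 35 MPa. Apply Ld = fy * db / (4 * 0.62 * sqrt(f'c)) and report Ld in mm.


Ld = (fy * db) / (4 * 0.62 * sqrt(f'c))
= (420 * 32) / (4 * 0.62 * sqrt(35))
= 13440 / 14.6719
= 916.04 mm

916.04 mm


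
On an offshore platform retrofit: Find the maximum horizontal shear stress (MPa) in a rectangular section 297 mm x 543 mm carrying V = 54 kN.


A = b * h = 297 * 543 = 161271 mm^2
V = 54 kN = 54000.0 N
tau_max = 1.5 * V / A = 1.5 * 54000.0 / 161271
= 0.5023 MPa

0.5023 MPa


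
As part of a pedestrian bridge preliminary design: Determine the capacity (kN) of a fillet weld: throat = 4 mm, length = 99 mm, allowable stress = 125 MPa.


Strength = throat * length * allowable stress
= 4 * 99 * 125 N
= 49500 N
= 49.5 kN

49.5 kN


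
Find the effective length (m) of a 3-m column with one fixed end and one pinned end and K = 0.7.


L_eff = K * L
= 0.7 * 3
= 2.1 m

2.1 m


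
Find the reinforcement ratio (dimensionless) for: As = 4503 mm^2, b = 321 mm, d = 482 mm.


rho = As / (b * d)
= 4503 / (321 * 482)
= 4503 / 154722
= 0.029104 (dimensionless)

0.029104 (dimensionless)


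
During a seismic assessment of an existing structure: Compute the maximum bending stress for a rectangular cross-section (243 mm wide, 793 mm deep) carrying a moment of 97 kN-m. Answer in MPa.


I = b * h^3 / 12 = 243 * 793^3 / 12 = 10098214454.25 mm^4
y = h / 2 = 793 / 2 = 396.5 mm
M = 97 kN-m = 97000000.0 N-mm
sigma = M * y / I = 97000000.0 * 396.5 / 10098214454.25
= 3.81 MPa

3.81 MPa


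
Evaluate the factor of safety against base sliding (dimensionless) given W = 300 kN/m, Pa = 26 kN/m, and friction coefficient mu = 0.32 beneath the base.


Resisting force = mu * W = 0.32 * 300 = 96.0 kN/m
FOS = Resisting / Driving = 96.0 / 26
= 3.6923 (dimensionless)

3.6923 (dimensionless)


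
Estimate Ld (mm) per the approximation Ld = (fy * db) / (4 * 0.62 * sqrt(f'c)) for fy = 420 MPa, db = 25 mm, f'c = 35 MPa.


Ld = (fy * db) / (4 * 0.62 * sqrt(f'c))
= (420 * 25) / (4 * 0.62 * sqrt(35))
= 10500 / 14.6719
= 715.65 mm

715.65 mm


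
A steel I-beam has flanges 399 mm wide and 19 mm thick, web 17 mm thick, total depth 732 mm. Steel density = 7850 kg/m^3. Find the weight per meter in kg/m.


A_flanges = 2 * 399 * 19 = 15162 mm^2
A_web = (732 - 2 * 19) * 17 = 11798 mm^2
A_total = 15162 + 11798 = 26960 mm^2 = 0.026960 m^2
Weight = rho * A = 7850 * 0.026960 = 211.636 kg/m

211.636 kg/m


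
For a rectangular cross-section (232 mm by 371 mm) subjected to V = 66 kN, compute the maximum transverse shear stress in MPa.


A = b * h = 232 * 371 = 86072 mm^2
V = 66 kN = 66000.0 N
tau_max = 1.5 * V / A = 1.5 * 66000.0 / 86072
= 1.1502 MPa

1.1502 MPa


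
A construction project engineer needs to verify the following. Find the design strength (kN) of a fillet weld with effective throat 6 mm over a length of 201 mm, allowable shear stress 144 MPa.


Strength = throat * length * allowable stress
= 6 * 201 * 144 N
= 173664 N
= 173.66 kN

173.66 kN


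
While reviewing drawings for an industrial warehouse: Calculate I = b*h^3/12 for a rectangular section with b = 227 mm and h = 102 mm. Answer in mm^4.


I = b * h^3 / 12
= 227 * 102^3 / 12
= 227 * 1061208 / 12
= 20074518.0 mm^4

20074518.0 mm^4


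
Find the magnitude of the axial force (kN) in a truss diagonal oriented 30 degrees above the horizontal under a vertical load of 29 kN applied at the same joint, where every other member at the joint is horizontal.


At the joint, only the diagonal has a vertical component, so vertical equilibrium gives:
F * sin(30) = 29
F = 29 / sin(30)
= 29 / 0.5
= 58.0 kN

58.0 kN


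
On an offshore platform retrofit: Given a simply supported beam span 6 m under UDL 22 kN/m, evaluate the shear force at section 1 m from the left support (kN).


R_A = w * L / 2 = 22 * 6 / 2 = 66.0 kN
V(x) = R_A - w * x = 66.0 - 22 * 1
= 44.0 kN

44.0 kN


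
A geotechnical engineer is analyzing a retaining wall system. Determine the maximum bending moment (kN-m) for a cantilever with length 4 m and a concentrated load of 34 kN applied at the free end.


For a cantilever with a point load at the free end:
M_max = P * L = 34 * 4 = 136 kN-m

136 kN-m


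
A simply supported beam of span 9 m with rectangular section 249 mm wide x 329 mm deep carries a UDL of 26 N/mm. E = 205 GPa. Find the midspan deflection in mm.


I = 249 * 329^3 / 12 = 738934246.75 mm^4
L = 9000.0 mm, w = 26 N/mm, E = 205000.0 MPa
delta = 5 * w * L^4 / (384 * E * I)
= 5 * 26 * 9000.0^4 / (384 * 205000.0 * 738934246.75)
= 14.663 mm

14.663 mm


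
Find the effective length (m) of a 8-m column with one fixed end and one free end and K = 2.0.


L_eff = K * L
= 2.0 * 8
= 16.0 m

16.0 m


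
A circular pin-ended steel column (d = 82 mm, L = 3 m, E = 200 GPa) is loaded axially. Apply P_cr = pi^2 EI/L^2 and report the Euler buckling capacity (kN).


I = pi * d^4 / 64 = 2219347.5 mm^4
L = 3000.0 mm
P_cr = pi^2 * E * I / L^2
= 9.8696 * 200000.0 * 2219347.5 / 3000.0^2
= 486757.37 N = 486.7574 kN

486.7574 kN


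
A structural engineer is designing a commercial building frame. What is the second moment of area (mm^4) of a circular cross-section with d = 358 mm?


r = d / 2 = 358 / 2 = 179.0 mm
I = pi * r^4 / 4 = pi * 179.0^4 / 4
= 806309924.35 mm^4

806309924.35 mm^4


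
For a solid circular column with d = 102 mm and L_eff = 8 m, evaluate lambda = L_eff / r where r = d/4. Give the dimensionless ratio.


Radius of gyration r = d / 4 = 102 / 4 = 25.5 mm
L_eff = 8000.0 mm
Slenderness ratio = L / r = 8000.0 / 25.5 = 313.73 (dimensionless)

313.73 (dimensionless)


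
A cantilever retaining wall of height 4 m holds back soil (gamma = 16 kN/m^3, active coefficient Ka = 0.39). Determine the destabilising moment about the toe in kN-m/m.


Pa = 0.5 * Ka * gamma * H^2
= 0.5 * 0.39 * 16 * 4^2
= 49.92 kN/m
Arm = H / 3 = 4 / 3 = 1.3333 m
Mo = Pa * arm = Pa * H / 3 = 49.92 * 4 / 3 = 66.56 kN-m/m

66.56 kN-m/m


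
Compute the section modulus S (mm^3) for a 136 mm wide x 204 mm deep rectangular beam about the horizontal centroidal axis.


S = b * h^2 / 6
= 136 * 204^2 / 6
= 136 * 41616 / 6
= 943296.0 mm^3

943296.0 mm^3
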